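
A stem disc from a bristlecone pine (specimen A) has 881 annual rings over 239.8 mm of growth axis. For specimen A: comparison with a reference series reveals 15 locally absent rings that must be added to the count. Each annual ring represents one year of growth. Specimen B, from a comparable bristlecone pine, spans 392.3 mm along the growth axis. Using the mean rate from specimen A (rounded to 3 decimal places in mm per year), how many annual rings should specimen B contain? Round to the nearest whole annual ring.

Specimen A: adjusted count: 881 + 15 = 896 annual rings.
A: Mean rate = 239.8 mm / 896 years ≈ 0.268 mm per year.
B spans 392.3 / 0.268 = 1463.81 years ≈ 1464 annual rings.

1464 annual rings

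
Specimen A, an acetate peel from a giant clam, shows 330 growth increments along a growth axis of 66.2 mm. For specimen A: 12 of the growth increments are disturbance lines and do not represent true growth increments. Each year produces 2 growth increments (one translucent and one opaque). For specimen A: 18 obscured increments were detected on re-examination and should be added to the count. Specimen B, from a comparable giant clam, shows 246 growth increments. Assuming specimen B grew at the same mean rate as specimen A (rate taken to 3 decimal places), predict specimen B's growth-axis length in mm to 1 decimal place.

Specimen A: correcting the raw count gives 330 − 12 + 18 = 336 true growth increments.
Specimen A: 336 growth increments at 2 per year is 336 / 2 = 168 years.
A: Extension rate ≈ 66.2 / 168 = 0.394 mm/year.
Specimen B: 246 growth increments at 2 per year is 246 / 2 = 123 years. For B, 0.394 mm/year × 123 years = 48.5 mm.

48.5 mm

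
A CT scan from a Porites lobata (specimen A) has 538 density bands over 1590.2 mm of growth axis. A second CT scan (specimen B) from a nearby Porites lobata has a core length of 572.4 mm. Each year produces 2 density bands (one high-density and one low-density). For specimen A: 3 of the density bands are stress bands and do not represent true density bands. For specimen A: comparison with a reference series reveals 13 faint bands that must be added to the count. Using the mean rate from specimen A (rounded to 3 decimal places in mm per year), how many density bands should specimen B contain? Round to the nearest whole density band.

Specimen A: true density band count = 538 − 3 + 13 = 548.
Specimen A: with 2 density bands per year, 548 / 2 = 274 years.
A: Mean rate = 1590.2 mm / 274 years ≈ 5.804 mm/year.
For B, 572.4 / 5.804 = 98.62 years; at 2 density bands per year that is 98.62 × 2 ≈ 197 density bands.

197 density bands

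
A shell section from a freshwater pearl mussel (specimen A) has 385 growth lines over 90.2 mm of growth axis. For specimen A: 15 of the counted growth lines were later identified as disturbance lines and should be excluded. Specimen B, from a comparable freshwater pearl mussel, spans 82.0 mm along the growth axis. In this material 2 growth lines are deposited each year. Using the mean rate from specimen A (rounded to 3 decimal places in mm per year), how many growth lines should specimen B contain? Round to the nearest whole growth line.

Specimen A: after corrections the count is 385 − 15 = 370 growth lines.
Specimen A: with 2 growth lines per year, 370 / 2 = 185 years.
A: Extension rate ≈ 90.2 / 185 = 0.488 mm/yr.
For B, 82.0 / 0.488 = 168.03 years; at 2 growth lines per year that is 168.03 × 2 ≈ 336 growth lines.

336 growth lines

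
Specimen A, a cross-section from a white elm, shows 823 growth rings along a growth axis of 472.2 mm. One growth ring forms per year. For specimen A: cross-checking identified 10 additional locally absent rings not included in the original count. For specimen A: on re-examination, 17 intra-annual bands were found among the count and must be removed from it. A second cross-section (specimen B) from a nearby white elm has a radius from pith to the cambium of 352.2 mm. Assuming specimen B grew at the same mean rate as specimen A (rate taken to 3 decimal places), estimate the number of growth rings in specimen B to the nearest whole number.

608 growth rings

Specimen A: adjusted count: 823 − 17 + 10 = 816 growth rings.
A: Mean rate = 472.2 mm / 816 years ≈ 0.579 mm per year.
For B, 352.2 / 0.579 = 608.29 years ≈ 608 growth rings.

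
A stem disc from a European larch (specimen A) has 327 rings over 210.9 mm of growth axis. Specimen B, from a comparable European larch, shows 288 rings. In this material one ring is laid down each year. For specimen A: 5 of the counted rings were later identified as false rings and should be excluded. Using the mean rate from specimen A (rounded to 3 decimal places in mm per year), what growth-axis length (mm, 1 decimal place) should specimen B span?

188.6 mm

Specimen A: true ring count = 327 − 5 = 322.
A: Mean rate = 210.9 mm / 322 years ≈ 0.655 mm per year.
Length of B = 0.655 × 288 = 188.6 mm.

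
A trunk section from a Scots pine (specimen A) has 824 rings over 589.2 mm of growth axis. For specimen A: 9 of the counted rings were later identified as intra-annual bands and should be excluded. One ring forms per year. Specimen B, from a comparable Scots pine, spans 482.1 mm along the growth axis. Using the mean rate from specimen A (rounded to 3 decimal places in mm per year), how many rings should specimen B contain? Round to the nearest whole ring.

Specimen A: true ring count = 824 − 9 = 815.
A: Mean rate = 589.2 mm / 815 years ≈ 0.723 mm/yr.
For B, 482.1 / 0.723 = 666.80 years ≈ 667 rings.

667 rings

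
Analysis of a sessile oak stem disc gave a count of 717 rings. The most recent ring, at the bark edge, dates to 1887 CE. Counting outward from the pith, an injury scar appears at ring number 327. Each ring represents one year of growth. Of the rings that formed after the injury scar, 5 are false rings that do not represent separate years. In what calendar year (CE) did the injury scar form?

1502 CE

Between ring 327 and the bark edge there are 717 − 327 = 390 rings.
Removing the 5 false rings leaves 390 − 5 = 385 true rings beyond the injury scar.
Counting back 385 years from 1887 CE places the injury scar in 1887 − 385 = 1502 CE.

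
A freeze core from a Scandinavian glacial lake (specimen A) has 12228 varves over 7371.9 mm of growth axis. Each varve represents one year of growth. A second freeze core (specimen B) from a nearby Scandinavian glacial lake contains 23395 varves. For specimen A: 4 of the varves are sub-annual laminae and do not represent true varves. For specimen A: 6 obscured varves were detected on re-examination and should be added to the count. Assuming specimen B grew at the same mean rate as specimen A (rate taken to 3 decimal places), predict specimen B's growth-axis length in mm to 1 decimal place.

Specimen A: correcting the raw count gives 12228 − 4 + 6 = 12230 true varves.
A: 7371.9 mm over 12230 years gives 7371.9 / 12230 ≈ 0.603 mm/yr.
For B, 0.603 mm/year × 23395 years = 14107.2 mm.

14107.2 mm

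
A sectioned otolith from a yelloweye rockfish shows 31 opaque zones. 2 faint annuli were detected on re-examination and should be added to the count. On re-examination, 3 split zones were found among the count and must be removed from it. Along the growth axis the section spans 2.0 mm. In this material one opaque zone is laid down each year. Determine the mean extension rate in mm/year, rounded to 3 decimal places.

0.067 mm/year

True opaque zone count = 31 − 3 + 2 = 30.
Extension rate ≈ 2.0 / 30 = 0.067 mm/year.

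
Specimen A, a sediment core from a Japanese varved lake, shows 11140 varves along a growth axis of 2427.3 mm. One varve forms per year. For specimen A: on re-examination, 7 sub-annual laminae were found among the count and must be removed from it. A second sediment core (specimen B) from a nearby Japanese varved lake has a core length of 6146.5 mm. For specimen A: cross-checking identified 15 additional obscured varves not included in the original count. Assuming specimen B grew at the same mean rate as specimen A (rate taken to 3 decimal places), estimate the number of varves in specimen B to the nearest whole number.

Specimen A: after corrections the count is 11140 − 7 + 15 = 11148 varves.
A: Mean rate = 2427.3 mm / 11148 years ≈ 0.218 mm/year.
Specimen B: 6146.5 mm / 0.218 mm per year = 28194.95 years ≈ 28195 varves.

28195 varves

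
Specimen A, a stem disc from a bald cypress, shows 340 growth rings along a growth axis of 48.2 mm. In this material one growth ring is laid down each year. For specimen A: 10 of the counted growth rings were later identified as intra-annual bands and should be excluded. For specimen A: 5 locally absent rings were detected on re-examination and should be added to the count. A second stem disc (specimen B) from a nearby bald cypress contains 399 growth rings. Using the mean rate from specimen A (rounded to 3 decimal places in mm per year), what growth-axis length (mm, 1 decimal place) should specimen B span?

Specimen A: after corrections the count is 340 − 10 + 5 = 335 growth rings.
A: Extension rate ≈ 48.2 / 335 = 0.144 mm/year.
B's length ≈ 0.144 × 399 = 57.5 mm.

57.5 mm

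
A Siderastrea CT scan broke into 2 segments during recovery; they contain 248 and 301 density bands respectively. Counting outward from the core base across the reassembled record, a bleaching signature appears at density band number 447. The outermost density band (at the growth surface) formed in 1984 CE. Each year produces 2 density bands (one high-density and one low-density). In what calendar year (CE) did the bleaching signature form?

Total density bands = 248 + 301 = 549.
549 − 447 = 102 density bands lie beyond the bleaching signature toward the growth surface.
Dividing by 2 density bands per year: 102 / 2 = 51 years.
The density band at the growth surface is 1984 CE, so the bleaching signature dates to 1984 − 51 = 1933 CE.

1933 CE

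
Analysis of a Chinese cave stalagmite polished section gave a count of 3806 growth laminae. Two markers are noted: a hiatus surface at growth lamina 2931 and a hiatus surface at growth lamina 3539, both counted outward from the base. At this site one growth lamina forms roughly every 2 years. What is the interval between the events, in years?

1216 yr

Separation: 3539 − 2931 = 608 growth laminae.
Multiplying by 2 years per growth lamina: 608 × 2 = 1216 years.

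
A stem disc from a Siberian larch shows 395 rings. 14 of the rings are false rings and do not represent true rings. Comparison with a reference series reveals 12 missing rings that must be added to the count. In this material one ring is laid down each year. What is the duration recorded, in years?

393 years

Adjusted count: 395 − 14 + 12 = 393 rings.
At one ring per year, that is 393 years.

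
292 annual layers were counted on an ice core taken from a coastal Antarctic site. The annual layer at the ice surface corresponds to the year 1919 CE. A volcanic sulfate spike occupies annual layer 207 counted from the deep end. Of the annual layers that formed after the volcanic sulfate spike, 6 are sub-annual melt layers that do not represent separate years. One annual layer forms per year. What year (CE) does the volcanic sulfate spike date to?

1840 CE

292 − 207 = 85 annual layers lie beyond the volcanic sulfate spike toward the ice surface.
85 − 6 false = 79 true annual layers after the volcanic sulfate spike.
The annual layer at the ice surface is 1919 CE, so the volcanic sulfate spike dates to 1919 − 79 = 1840 CE.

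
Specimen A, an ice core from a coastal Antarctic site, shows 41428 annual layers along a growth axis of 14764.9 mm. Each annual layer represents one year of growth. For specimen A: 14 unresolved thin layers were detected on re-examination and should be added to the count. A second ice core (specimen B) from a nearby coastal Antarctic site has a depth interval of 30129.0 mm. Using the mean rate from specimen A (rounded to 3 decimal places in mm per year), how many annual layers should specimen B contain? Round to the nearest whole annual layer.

Specimen A: after corrections the count is 41428 + 14 = 41442 annual layers.
A: Mean rate = 14764.9 mm / 41442 years ≈ 0.356 mm/yr.
B spans 30129.0 / 0.356 = 84632.02 years ≈ 84632 annual layers.

84632 annual layers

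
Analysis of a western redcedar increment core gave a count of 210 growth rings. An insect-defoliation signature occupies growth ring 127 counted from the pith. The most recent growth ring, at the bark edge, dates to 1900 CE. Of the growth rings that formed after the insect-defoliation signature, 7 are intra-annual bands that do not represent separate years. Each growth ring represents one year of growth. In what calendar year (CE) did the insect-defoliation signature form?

1824 CE

Between growth ring 127 and the bark edge there are 210 − 127 = 83 growth rings.
83 − 7 false = 76 true growth rings after the insect-defoliation signature.
Counting back 76 years from 1900 CE places the insect-defoliation signature in 1900 − 76 = 1824 CE.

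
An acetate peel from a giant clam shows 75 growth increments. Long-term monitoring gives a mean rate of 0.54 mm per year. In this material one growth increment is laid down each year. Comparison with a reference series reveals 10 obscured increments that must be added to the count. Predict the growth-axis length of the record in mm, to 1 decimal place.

Adjusted count: 75 + 10 = 85 growth increments.
Length ≈ 0.54 × 85 = 45.9 mm.

45.9 mm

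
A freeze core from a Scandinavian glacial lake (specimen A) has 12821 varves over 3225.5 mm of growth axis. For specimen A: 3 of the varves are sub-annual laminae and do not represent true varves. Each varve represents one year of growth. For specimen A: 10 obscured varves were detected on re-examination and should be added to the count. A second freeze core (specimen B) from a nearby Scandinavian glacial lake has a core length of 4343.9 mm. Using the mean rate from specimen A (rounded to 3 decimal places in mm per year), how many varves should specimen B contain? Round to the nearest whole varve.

17306 varves

Specimen A: after corrections the count is 12821 − 3 + 10 = 12828 varves.
A: Extension rate ≈ 3225.5 / 12828 = 0.251 mm/year.
Specimen B: 4343.9 mm / 0.251 mm per year = 17306.37 years ≈ 17306 varves.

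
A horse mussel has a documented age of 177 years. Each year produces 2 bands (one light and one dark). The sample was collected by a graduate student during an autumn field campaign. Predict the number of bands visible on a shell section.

With 2 bands per year, 177 years would produce 177 × 2 = 354 bands.
So 354 bands should be present.

354 bands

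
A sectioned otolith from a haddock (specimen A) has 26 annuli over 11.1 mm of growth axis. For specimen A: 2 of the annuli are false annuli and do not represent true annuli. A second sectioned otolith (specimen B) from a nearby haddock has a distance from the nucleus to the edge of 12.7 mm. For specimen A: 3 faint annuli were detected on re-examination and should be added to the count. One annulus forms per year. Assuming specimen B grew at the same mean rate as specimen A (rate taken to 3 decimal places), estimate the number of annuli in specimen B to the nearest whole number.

Specimen A: correcting the raw count gives 26 − 2 + 3 = 27 true annuli.
A: Mean rate = 11.1 mm / 27 years ≈ 0.411 mm/yr.
B spans 12.7 / 0.411 = 30.90 years ≈ 31 annuli.

31 annuli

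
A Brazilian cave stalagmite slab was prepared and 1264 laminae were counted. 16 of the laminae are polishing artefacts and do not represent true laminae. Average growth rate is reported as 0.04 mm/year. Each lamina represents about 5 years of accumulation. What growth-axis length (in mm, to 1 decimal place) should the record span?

249.6 mm

After corrections the count is 1264 − 16 = 1248 laminae.
Multiplying by 5 years per lamina: 1248 × 5 = 6240 years.
Predicted length = 0.04 mm/year × 6240 years = 249.6 mm.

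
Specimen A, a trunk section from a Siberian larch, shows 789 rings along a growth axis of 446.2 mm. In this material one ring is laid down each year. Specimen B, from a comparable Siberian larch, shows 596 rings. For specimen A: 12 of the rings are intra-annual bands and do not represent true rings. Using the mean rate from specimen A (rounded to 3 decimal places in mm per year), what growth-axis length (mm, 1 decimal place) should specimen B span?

Specimen A: after corrections the count is 789 − 12 = 777 rings.
A: Mean rate = 446.2 mm / 777 years ≈ 0.574 mm/year.
B's length ≈ 0.574 × 596 = 342.1 mm.

342.1 mm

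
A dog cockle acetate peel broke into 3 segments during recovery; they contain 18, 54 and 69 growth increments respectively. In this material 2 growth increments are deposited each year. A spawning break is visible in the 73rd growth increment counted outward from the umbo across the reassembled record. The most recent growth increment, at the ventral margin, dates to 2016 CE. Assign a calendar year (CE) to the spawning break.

1982 CE

Total growth increments = 18 + 54 + 69 = 141.
The spawning break sits at growth increment 73 from the umbo, so 141 − 73 = 68 growth increments formed after it.
With 2 growth increments per year, 68 / 2 = 34 years.
The growth increment at the ventral margin is 2016 CE, so the spawning break dates to 2016 − 34 = 1982 CE.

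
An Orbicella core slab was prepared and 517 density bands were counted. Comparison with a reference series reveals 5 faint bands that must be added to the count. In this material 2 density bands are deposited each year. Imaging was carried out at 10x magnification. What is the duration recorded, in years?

After corrections the count is 517 + 5 = 522 density bands.
With 2 density bands per year, 522 / 2 = 261 years.

261 years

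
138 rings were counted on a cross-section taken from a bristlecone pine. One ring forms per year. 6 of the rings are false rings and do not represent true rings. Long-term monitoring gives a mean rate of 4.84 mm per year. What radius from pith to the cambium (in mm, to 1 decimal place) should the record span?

638.9 mm

True ring count = 138 − 6 = 132.
132 years at 4.84 mm/year gives 4.84 × 132 = 638.9 mm.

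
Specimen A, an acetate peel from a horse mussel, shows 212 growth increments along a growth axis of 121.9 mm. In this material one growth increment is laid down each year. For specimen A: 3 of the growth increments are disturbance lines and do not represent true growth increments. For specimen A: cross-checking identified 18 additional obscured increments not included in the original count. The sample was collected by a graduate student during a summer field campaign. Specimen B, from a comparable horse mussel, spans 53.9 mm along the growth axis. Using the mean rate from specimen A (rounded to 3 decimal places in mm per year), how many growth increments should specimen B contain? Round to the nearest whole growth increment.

Specimen A: true growth increment count = 212 − 3 + 18 = 227.
A: Mean rate = 121.9 mm / 227 years ≈ 0.537 mm per year.
For B, 53.9 / 0.537 = 100.37 years ≈ 100 growth increments.

100 growth increments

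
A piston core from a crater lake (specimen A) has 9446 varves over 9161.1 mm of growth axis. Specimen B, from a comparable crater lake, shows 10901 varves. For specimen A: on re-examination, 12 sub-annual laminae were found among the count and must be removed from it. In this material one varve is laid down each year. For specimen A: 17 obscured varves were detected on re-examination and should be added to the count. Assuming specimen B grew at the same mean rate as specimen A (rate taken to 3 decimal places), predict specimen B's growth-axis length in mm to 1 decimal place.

Specimen A: true varve count = 9446 − 12 + 17 = 9451.
A: 9161.1 mm over 9451 years gives 9161.1 / 9451 ≈ 0.969 mm per year.
Length of B = 0.969 × 10901 = 10563.1 mm.

10563.1 mm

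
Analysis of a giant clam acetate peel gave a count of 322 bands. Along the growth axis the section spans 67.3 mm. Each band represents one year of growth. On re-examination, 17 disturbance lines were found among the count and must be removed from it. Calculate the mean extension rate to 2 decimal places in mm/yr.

Adjusted count: 322 − 17 = 305 bands.
Extension rate ≈ 67.3 / 305 = 0.22 mm/yr.

0.22 mm/yr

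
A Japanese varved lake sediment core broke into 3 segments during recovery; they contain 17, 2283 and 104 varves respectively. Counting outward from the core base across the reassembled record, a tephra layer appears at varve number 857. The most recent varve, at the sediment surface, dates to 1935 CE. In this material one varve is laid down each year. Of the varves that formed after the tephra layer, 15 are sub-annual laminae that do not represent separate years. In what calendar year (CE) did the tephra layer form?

403 CE

Total varves = 17 + 2283 + 104 = 2404.
Between varve 857 and the sediment surface there are 2404 − 857 = 1547 varves.
1547 − 15 false = 1532 true varves after the tephra layer.
1935 − 1532 = 403 CE.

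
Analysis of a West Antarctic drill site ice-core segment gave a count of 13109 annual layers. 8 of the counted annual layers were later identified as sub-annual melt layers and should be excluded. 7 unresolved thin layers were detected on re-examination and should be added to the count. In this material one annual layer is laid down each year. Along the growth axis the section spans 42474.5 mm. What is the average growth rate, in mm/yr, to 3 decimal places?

3.240 mm/yr

Adjusted count: 13109 − 8 + 7 = 13108 annual layers.
Extension rate ≈ 42474.5 / 13108 = 3.240 mm/yr.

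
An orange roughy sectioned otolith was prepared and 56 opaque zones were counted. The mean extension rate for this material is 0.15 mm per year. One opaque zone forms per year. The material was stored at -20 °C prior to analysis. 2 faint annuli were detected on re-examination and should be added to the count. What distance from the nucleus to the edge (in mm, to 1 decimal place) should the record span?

True opaque zone count = 56 + 2 = 58.
Predicted length = 0.15 mm/year × 58 years = 8.7 mm.

8.7 mm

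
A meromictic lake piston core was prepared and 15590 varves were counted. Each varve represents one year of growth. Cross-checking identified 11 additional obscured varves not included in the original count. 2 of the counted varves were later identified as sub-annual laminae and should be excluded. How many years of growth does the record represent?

15599 years

After corrections the count is 15590 − 2 + 11 = 15599 varves.
One varve per year makes the duration 15599 years.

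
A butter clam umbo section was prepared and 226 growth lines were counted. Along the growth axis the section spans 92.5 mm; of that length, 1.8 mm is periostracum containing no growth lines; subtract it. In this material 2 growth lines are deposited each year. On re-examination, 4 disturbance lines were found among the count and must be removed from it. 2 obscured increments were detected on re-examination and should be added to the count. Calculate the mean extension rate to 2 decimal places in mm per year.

0.81 mm per year

True growth line count = 226 − 4 + 2 = 224.
224 growth lines at 2 per year is 224 / 2 = 112 years.
Removing the 1.8 mm offcut leaves 92.5 − 1.8 = 90.7 mm.
Extension rate ≈ 90.7 / 112 = 0.81 mm per year.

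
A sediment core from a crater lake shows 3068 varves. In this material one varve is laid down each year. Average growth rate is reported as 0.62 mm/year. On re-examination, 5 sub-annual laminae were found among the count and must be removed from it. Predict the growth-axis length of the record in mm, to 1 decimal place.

After corrections the count is 3068 − 5 = 3063 varves.
Predicted length = 0.62 mm/year × 3063 years = 1899.1 mm.

1899.1 mm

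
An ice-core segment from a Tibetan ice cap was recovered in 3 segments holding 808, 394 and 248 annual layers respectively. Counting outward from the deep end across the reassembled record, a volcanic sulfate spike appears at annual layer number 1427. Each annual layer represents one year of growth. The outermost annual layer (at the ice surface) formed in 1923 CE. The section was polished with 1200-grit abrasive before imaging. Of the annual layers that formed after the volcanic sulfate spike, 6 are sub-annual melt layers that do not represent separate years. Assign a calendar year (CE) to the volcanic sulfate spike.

Total annual layers = 808 + 394 + 248 = 1450.
The volcanic sulfate spike sits at annual layer 1427 from the deep end, so 1450 − 1427 = 23 annual layers formed after it.
23 − 6 false = 17 true annual layers after the volcanic sulfate spike.
1923 − 17 = 1906 CE.

1906 CE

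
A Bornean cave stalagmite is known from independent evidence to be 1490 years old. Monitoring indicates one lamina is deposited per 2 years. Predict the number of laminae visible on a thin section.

745 laminae

Expected laminae: 1490 / 2 = 745.
So 745 laminae should be present.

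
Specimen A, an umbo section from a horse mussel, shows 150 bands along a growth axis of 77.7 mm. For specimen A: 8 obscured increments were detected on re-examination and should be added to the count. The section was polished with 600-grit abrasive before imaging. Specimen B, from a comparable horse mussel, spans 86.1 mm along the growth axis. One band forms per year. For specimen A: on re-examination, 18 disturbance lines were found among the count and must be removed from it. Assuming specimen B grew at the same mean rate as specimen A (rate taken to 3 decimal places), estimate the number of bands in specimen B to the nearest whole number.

Specimen A: after corrections the count is 150 − 18 + 8 = 140 bands.
A: Mean rate = 77.7 mm / 140 years ≈ 0.555 mm per year.
For B, 86.1 / 0.555 = 155.14 years ≈ 155 bands.

155 bands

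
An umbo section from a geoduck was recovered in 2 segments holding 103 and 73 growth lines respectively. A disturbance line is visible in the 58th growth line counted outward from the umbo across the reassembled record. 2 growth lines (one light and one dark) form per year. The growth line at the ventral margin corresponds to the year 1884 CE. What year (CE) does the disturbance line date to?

Total growth lines = 103 + 73 = 176.
176 − 58 = 118 growth lines lie beyond the disturbance line toward the ventral margin.
With 2 growth lines per year, 118 / 2 = 59 years.
The growth line at the ventral margin is 1884 CE, so the disturbance line dates to 1884 − 59 = 1825 CE.

1825 CE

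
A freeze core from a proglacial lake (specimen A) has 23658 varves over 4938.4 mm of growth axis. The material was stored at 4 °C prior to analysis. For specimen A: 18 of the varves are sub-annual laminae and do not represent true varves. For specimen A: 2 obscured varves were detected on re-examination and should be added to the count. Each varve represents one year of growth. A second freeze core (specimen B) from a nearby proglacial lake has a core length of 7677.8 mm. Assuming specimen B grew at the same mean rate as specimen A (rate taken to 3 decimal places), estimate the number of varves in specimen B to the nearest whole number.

36736 varves

Specimen A: adjusted count: 23658 − 18 + 2 = 23642 varves.
A: Mean rate = 4938.4 mm / 23642 years ≈ 0.209 mm per year.
Specimen B: 7677.8 mm / 0.209 mm per year = 36735.89 years ≈ 36736 varves.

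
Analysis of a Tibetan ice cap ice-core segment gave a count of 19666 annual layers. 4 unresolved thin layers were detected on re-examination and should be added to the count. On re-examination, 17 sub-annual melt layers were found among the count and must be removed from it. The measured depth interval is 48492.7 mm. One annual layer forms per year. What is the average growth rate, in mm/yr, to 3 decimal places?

Adjusted count: 19666 − 17 + 4 = 19653 annual layers.
48492.7 mm over 19653 years gives 48492.7 / 19653 ≈ 2.467 mm/yr.

2.467 mm/yr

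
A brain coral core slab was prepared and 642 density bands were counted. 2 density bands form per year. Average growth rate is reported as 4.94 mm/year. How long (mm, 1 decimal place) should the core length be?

1585.7 mm

Dividing by 2 density bands per year: 642 / 2 = 321 years.
321 years at 4.94 mm/year gives 4.94 × 321 = 1585.7 mm.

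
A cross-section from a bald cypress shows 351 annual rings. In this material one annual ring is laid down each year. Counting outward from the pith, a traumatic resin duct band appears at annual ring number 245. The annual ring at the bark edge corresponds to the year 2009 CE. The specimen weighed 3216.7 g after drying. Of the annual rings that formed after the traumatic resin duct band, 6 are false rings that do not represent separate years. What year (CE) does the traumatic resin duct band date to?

1909 CE

The traumatic resin duct band sits at annual ring 245 from the pith, so 351 − 245 = 106 annual rings formed after it.
Excluding 6 false annual rings: 106 − 6 = 100.
Counting back 100 years from 2009 CE places the traumatic resin duct band in 2009 − 100 = 1909 CE.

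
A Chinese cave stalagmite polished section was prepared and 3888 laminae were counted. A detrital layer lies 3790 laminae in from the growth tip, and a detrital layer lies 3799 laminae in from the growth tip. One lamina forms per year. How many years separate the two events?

The two markers are separated by 3799 − 3790 = 9 laminae.
That is 9 years at one lamina per year.

9 years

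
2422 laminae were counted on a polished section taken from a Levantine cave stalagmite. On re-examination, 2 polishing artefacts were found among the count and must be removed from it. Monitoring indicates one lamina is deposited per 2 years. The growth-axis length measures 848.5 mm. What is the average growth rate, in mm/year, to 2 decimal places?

0.18 mm/year

After corrections the count is 2422 − 2 = 2420 laminae.
Multiplying by 2 years per lamina: 2420 × 2 = 4840 years.
Extension rate ≈ 848.5 / 4840 = 0.18 mm/year.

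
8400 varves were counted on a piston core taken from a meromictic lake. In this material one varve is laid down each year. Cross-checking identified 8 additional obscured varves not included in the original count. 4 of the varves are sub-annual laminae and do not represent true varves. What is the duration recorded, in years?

After corrections the count is 8400 − 4 + 8 = 8404 varves.
At one varve per year, that is 8404 years.

8404 years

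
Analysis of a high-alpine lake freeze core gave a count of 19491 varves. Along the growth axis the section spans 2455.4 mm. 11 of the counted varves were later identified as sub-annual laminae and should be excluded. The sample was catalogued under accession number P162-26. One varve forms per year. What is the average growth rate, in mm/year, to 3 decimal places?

0.126 mm/year

Adjusted count: 19491 − 11 = 19480 varves.
Mean rate = 2455.4 mm / 19480 years ≈ 0.126 mm/year.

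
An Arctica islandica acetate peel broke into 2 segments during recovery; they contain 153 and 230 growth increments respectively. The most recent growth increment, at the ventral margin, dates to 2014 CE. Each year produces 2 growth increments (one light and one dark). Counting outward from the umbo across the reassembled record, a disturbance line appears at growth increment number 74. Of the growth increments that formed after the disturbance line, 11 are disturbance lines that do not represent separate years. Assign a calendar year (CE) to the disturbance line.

1865 CE

Total growth increments = 153 + 230 = 383.
Between growth increment 74 and the ventral margin there are 383 − 74 = 309 growth increments.
Removing the 11 false growth increments leaves 309 − 11 = 298 true growth increments beyond the disturbance line.
298 growth increments at 2 per year is 298 / 2 = 149 years.
2014 − 149 = 1865 CE.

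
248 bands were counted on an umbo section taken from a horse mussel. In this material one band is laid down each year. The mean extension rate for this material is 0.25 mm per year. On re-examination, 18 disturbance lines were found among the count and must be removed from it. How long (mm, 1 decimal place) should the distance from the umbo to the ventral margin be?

After corrections the count is 248 − 18 = 230 bands.
Length ≈ 0.25 × 230 = 57.5 mm.

57.5 mm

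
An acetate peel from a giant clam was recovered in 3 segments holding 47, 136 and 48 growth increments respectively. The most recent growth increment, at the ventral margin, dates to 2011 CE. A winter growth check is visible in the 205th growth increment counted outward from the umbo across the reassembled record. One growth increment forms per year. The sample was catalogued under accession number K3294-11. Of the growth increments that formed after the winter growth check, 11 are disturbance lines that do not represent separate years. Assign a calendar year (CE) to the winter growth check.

Total growth increments = 47 + 136 + 48 = 231.
The winter growth check sits at growth increment 205 from the umbo, so 231 − 205 = 26 growth increments formed after it.
26 − 11 false = 15 true growth increments after the winter growth check.
Counting back 15 years from 2011 CE places the winter growth check in 2011 − 15 = 1996 CE.

1996 CE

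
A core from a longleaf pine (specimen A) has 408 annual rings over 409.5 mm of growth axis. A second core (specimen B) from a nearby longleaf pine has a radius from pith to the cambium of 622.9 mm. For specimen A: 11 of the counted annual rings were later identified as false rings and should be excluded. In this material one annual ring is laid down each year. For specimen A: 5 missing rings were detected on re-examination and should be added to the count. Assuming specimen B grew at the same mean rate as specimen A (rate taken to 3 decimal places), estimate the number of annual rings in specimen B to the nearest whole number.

Specimen A: correcting the raw count gives 408 − 11 + 5 = 402 true annual rings.
A: Mean rate = 409.5 mm / 402 years ≈ 1.019 mm/yr.
For B, 622.9 / 1.019 = 611.29 years ≈ 611 annual rings.

611 annual rings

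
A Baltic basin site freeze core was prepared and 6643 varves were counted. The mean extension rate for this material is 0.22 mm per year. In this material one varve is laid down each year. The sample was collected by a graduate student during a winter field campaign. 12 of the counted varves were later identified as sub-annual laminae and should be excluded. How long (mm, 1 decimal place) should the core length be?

Correcting the raw count gives 6643 − 12 = 6631 true varves.
Predicted length = 0.22 mm/year × 6631 years = 1458.8 mm.

1458.8 mm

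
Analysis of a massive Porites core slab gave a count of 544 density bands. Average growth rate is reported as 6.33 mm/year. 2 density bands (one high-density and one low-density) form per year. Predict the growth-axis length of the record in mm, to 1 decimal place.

1721.8 mm

Dividing by 2 density bands per year: 544 / 2 = 272 years.
272 years at 6.33 mm/year gives 6.33 × 272 = 1721.8 mm.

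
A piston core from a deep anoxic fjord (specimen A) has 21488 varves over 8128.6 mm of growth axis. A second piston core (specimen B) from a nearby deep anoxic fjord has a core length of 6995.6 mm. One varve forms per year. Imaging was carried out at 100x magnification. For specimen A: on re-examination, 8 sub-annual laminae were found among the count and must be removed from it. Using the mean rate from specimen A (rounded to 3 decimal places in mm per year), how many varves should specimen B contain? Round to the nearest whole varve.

Specimen A: adjusted count: 21488 − 8 = 21480 varves.
A: Extension rate ≈ 8128.6 / 21480 = 0.378 mm/yr.
For B, 6995.6 / 0.378 = 18506.88 years ≈ 18507 varves.

18507 varves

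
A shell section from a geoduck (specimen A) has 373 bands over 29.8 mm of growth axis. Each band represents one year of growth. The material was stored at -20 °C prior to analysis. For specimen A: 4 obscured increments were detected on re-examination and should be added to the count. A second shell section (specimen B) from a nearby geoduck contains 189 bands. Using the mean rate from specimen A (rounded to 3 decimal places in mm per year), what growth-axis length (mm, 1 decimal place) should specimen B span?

14.9 mm

Specimen A: after corrections the count is 373 + 4 = 377 bands.
A: 29.8 mm over 377 years gives 29.8 / 377 ≈ 0.079 mm per year.
For B, 0.079 mm/year × 189 years = 14.9 mm.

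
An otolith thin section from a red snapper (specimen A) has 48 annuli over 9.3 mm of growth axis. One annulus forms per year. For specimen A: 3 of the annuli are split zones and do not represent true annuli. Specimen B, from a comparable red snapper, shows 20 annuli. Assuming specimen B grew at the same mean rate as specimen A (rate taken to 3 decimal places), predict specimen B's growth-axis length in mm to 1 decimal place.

4.1 mm

Specimen A: correcting the raw count gives 48 − 3 = 45 true annuli.
A: 9.3 mm over 45 years gives 9.3 / 45 ≈ 0.207 mm per year.
Length of B = 0.207 × 20 = 4.1 mm.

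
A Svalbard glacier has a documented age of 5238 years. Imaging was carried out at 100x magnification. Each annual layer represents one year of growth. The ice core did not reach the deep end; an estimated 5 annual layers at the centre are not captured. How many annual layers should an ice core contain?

5233 annual layers

One annual layer per year gives 5238 annual layers over 5238 years.
5238 − 5 missed = 5233 annual layers expected in the prepared section.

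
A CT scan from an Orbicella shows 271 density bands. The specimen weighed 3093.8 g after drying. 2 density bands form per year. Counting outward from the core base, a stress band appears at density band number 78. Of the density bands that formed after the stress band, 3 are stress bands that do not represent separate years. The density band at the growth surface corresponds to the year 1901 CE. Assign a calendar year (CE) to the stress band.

The stress band sits at density band 78 from the core base, so 271 − 78 = 193 density bands formed after it.
Excluding 3 false density bands: 193 − 3 = 190.
With 2 density bands per year, 190 / 2 = 95 years.
The density band at the growth surface is 1901 CE, so the stress band dates to 1901 − 95 = 1806 CE.

1806 CE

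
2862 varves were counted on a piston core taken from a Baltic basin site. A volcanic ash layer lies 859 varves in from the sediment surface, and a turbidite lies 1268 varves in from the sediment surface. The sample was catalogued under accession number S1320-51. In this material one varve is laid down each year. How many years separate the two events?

409 years

1268 − 859 = 409 varves lie between the two events.
One varve per year makes the interval 409 years.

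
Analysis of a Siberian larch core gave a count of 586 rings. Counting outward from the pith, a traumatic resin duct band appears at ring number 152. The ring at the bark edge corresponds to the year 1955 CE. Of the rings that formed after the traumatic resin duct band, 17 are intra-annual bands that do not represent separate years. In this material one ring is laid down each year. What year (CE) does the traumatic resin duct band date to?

586 − 152 = 434 rings lie beyond the traumatic resin duct band toward the bark edge.
Removing the 17 false rings leaves 434 − 17 = 417 true rings beyond the traumatic resin duct band.
Counting back 417 years from 1955 CE places the traumatic resin duct band in 1955 − 417 = 1538 CE.

1538 CE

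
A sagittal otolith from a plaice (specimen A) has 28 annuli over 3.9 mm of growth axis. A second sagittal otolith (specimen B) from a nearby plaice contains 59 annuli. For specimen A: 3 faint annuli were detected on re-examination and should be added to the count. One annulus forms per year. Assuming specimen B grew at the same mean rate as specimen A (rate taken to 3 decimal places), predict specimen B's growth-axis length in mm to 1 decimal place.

7.4 mm

Specimen A: true annulus count = 28 + 3 = 31.
A: Extension rate ≈ 3.9 / 31 = 0.126 mm per year.
B's length ≈ 0.126 × 59 = 7.4 mm.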